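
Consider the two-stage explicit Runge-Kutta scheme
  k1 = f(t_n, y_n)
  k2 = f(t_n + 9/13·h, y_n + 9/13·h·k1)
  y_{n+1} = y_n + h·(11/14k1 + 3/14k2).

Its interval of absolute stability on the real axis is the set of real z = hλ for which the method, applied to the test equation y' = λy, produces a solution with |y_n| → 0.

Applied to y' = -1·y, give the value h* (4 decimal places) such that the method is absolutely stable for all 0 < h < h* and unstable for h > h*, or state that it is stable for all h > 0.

On y'=λy, z=hλ:
  k1=λy_n ⇒ h·k1=z·y_n;  k2=λ(1+9/13z)y_n ⇒ h·k2=z(1+9/13z)y_n
  y_{n+1}/y_n = 1 + 11/14z + 3/14z(1+9/13z) = 1 + z + 27/182z²
  so R(z) = 1 + z + 27/182z².

Boundary: |R(x)|=1, x<0.
x=-0.65: |R|=0.4127
R=1: x+27/182x²=0 ⇒ x=−182/27=-6.7407; min R=1−1/(4·27/182)=-0.6852>−1
Confirm numerically:
  x=-4.162: |R|=0.59222 <1
  x=-2.953: |R|=0.65934 <1
  x=-2.884: |R|=0.65009 <1
  x=-7.106: |R|=1.38505 >1
  x=-7.041: |R|=1.31363 >1
  x=-7.021: |R|=1.29191 >1
Stable set (-6.7407, 0).

(-6.7407,0); λ=-1 ⇒ h* = (182/27)/1 = 6.7407.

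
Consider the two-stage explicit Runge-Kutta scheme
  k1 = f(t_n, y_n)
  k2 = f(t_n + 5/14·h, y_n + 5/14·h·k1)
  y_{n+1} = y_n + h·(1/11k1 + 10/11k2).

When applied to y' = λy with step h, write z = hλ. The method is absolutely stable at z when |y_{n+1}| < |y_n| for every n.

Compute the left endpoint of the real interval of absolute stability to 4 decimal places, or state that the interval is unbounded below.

On y'=λy, z=hλ:
  k1=λy_n ⇒ h·k1=z·y_n;  k2=λ(1+5/14z)y_n ⇒ h·k2=z(1+5/14z)y_n
  y_{n+1}/y_n = 1 + 1/11z + 10/11z(1+5/14z) = 1 + z + 25/77z²
  Hence R(z) = 1 + z + 25/77z².

Boundary: |R(x)|=1, x<0.
x=-1.35: |R|=0.2417
R=1: x+25/77x²=0 ⇒ x=−77/25=-3.0800; min R=1−1/(4·25/77)=0.2300>−1
Confirm numerically:
  x=-2.830: |R|=0.77029 <1
  x=-1.872: |R|=0.26579 <1
  x=-1.663: |R|=0.23491 <1
  x=-3.383: |R|=1.33281 >1
  x=-3.166: |R|=1.08840 >1
Interval (-3.0800, 0).

z* = -3.0800.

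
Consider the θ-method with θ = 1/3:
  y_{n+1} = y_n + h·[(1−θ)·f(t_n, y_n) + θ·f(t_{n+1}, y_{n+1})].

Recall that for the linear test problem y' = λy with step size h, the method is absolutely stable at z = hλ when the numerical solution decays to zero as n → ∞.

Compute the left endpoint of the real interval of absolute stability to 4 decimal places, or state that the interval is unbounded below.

With y'=λy (z=hλ):
  y_{n+1} = y_n + z·[2/3·y_n + 1/3·y_{n+1}] ⇒ (1 − 1/3z)y_{n+1} = (1 + 2/3z)y_n
  so R(z) = (1 + 2/3z)/(1 − 1/3z).

Boundary: |R(x)|=1, x<0.
x=-1.66: |R|=0.0687
R=−1: 1+2/3x = −1+1/3x ⇒ -1/3x=2 ⇒ x=2/(-1/3)=-6.0000
Confirm numerically:
  x=-5.757: |R|=0.97225 <1
  x=-4.225: |R|=0.75433 <1
  x=-4.217: |R|=0.75294 <1
  x=-3.167: |R|=0.54062 <1
  x=-6.515: |R|=1.05413 >1
  x=-6.269: |R|=1.02902 >1
Interval (-6.0000, 0).

left endpoint -6.0000.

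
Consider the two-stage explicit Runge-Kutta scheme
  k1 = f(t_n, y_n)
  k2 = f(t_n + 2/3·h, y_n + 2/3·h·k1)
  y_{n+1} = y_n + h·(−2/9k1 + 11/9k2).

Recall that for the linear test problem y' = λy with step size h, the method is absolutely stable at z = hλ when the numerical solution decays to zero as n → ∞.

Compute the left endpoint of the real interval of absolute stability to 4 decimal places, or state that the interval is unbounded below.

Set f=λy, z=hλ:
  k1=λy_n ⇒ h·k1=z·y_n;  k2=λ(1+2/3z)y_n ⇒ h·k2=z(1+2/3z)y_n
  y_{n+1}/y_n = 1 − 2/9z + 11/9z(1+2/3z) = 1 + z + 22/27z²
  R(z) = 1 + z + 22/27z².

Need |R(x)|<1, x<0.
x=-1.78: |R|=1.8017
R=1: x+22/27x²=0 ⇒ x=−27/22=-1.2273; min R=1−1/(4·22/27)=0.6932>−1
Confirm numerically:
  x=-1.146: |R|=0.92411 <1
  x=-0.930: |R|=0.77473 <1
  x=-0.740: |R|=0.70619 <1
  x=-0.605: |R|=0.69324 <1
  x=-1.575: |R|=1.44625 >1
  x=-1.459: |R|=1.27548 >1
  x=-1.355: |R|=1.14102 >1
Stable set (-1.2273, 0).

left endpoint -1.2273.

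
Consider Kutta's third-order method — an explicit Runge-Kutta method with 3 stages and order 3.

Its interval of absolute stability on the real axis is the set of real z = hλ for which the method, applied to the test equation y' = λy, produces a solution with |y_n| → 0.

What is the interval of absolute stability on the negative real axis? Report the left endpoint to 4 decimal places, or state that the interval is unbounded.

On y'=λy, z=hλ:
  order 3, 3-stage ⇒ R(z)=1+z+z^2/2+z^3/6
  (e.g. R(-1.61)=-0.00950, |R|=0.00950)

Boundary: |R(x)|=1, x<0.
x=-1.61: |R|=0.0095
|R(-1.72)|=0.0889 |R(-1.12)|=0.2730 |R(-0.79)|=0.4399
Bisect:
  x_lo=-2.8602 |R|=1.6695  x_hi=-0.1918 |R|=0.8254
  mid=-1.52599 |R|=0.04608 →hi
  mid=-2.19307 |R|=0.54624 →hi
  mid=-2.52661 |R|=1.02295 →lo
  mid=-2.35984 |R|=0.76569 →hi
  mid=-2.44323 |R|=0.88930 →hi
  mid=-2.48492 |R|=0.95483 →hi
  mid=-2.50577 |R|=0.98856 →hi
  mid=-2.51619 |R|=1.00567 →lo
  mid=-2.51098 |R|=0.99710 →hi
  mid=-2.51359 |R|=1.00138 →lo
  ...
  [-2.51277,-2.51261] ⇒ x*=-2.5127
So |R|<1 on (-2.5127, 0).

z∈(-2.5127,0).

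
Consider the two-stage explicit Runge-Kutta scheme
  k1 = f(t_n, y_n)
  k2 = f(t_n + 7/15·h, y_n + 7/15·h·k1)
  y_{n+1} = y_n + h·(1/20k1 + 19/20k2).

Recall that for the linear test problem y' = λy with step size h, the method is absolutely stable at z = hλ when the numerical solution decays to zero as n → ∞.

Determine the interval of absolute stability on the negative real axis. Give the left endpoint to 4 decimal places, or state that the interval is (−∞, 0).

On y'=λy, z=hλ:
  k1=λy_n ⇒ h·k1=z·y_n;  k2=λ(1+7/15z)y_n ⇒ h·k2=z(1+7/15z)y_n
  y_{n+1}/y_n = 1 + 1/20z + 19/20z(1+7/15z) = 1 + z + 133/300z²
  R(z) = 1 + z + 133/300z².

Need |R(x)|<1, x<0.
x=-0.81: |R|=0.4809
R=1: x+133/300x²=0 ⇒ x=−300/133=-2.2556; min R=1−1/(4·133/300)=0.4361>−1
Confirm numerically:
  x=-1.976: |R|=0.75503 <1
  x=-1.790: |R|=0.63048 <1
  x=-1.730: |R|=0.59685 <1
  x=-2.675: |R|=1.49733 >1
  x=-2.603: |R|=1.40085 >1
So |R|<1 on (-2.2556, 0).

z∈(-2.2556,0).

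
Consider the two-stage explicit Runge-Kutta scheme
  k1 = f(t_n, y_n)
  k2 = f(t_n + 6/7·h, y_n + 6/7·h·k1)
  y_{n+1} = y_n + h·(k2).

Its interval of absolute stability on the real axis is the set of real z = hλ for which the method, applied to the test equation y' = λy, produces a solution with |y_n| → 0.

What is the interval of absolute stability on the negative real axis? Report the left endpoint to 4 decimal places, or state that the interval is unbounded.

(-1.1667, 0).

On y'=λy, z=hλ:
  k1=λy_n ⇒ h·k1=z·y_n;  k2=λ(1+6/7z)y_n ⇒ h·k2=z(1+6/7z)y_n
  y_{n+1}/y_n = 1 + z(1+6/7z) = 1 + z + 6/7z²
  so R(z) = 1 + z + 6/7z².

Find x<0 with |R(x)|<1.
x=-1.08: |R|=0.9198
R=1: x+6/7x²=0 ⇒ x=−7/6=-1.1667; min R=1−1/(4·6/7)=0.7083>−1
Confirm numerically:
  x=-1.087: |R|=0.92577 <1
  x=-0.803: |R|=0.74969 <1
  x=-0.790: |R|=0.74494 <1
  x=-1.653: |R|=1.68906 >1
  x=-1.340: |R|=1.19909 >1
So |R|<1 on (-1.1667, 0).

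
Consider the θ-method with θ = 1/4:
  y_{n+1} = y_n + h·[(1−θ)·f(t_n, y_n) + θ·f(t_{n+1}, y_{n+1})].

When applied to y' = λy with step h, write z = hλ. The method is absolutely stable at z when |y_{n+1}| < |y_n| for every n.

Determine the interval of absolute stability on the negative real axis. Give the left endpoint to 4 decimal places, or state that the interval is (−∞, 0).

(-4.0000, 0).

Set f=λy, z=hλ:
  y_{n+1} = y_n + z·[3/4·y_n + 1/4·y_{n+1}] ⇒ (1 − 1/4z)y_{n+1} = (1 + 3/4z)y_n
  Hence R(z) = (1 + 3/4z)/(1 − 1/4z).

Need |R(x)|<1, x<0.
x=-0.44: |R|=0.6036
R=−1: 1+3/4x = −1+1/4x ⇒ -1/2x=2 ⇒ x=2/(-1/2)=-4.0000
Confirm numerically:
  x=-2.682: |R|=0.60551 <1
  x=-2.382: |R|=0.49295 <1
  x=-1.755: |R|=0.21981 <1
  x=-1.716: |R|=0.20084 <1
  x=-4.576: |R|=1.13433 >1
  x=-4.507: |R|=1.11920 >1
  x=-4.240: |R|=1.05825 >1
Stable set (-4.0000, 0).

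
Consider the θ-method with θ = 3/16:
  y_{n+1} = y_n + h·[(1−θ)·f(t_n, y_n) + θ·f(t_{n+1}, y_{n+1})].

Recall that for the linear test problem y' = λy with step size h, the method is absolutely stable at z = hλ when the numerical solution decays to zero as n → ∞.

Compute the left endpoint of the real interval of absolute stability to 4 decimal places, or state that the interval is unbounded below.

With y'=λy (z=hλ):
  y_{n+1} = y_n + z·[13/16·y_n + 3/16·y_{n+1}] ⇒ (1 − 3/16z)y_{n+1} = (1 + 13/16z)y_n
  so R(z) = (1 + 13/16z)/(1 − 3/16z).

Solve |R(x)|<1 on ℝ⁻.
x=-1.45: |R|=0.1400
R=−1: 1+13/16x = −1+3/16x ⇒ -5/8x=2 ⇒ x=2/(-5/8)=-3.2000
Confirm numerically:
  x=-2.604: |R|=0.74971 <1
  x=-1.637: |R|=0.25255 <1
  x=-1.510: |R|=0.17681 <1
  x=-1.398: |R|=0.10766 <1
  x=-3.475: |R|=1.10407 >1
  x=-3.225: |R|=1.00974 >1
  x=-3.223: |R|=1.00896 >1
Stable set (-3.2000, 0).

left endpoint -3.2000.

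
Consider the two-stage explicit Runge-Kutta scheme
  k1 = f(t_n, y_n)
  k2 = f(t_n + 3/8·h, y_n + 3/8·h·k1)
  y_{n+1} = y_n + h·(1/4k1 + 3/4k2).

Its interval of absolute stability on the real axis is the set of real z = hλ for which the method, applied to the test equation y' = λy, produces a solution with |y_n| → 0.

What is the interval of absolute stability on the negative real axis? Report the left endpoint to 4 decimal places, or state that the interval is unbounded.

With y'=λy (z=hλ):
  k1=λy_n ⇒ h·k1=z·y_n;  k2=λ(1+3/8z)y_n ⇒ h·k2=z(1+3/8z)y_n
  y_{n+1}/y_n = 1 + 1/4z + 3/4z(1+3/8z) = 1 + z + 9/32z²
  R(z) = 1 + z + 9/32z².

Need |R(x)|<1, x<0.
x=-1.63: |R|=0.1173
R=1: x+9/32x²=0 ⇒ x=−32/9=-3.5556; min R=1−1/(4·9/32)=0.1111>−1
Confirm numerically:
  x=-2.249: |R|=0.17356 <1
  x=-1.895: |R|=0.11498 <1
  x=-1.681: |R|=0.11375 <1
  x=-3.771: |R|=1.22850 >1
  x=-3.748: |R|=1.20286 >1
Stable set (-3.5556, 0).

(-3.5556, 0).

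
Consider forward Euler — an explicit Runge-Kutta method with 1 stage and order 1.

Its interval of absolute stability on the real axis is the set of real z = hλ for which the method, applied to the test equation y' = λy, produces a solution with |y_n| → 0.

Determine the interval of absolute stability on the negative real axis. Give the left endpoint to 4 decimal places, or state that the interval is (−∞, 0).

(-2.0000, 0).

On y'=λy, z=hλ:
  order 1, 1-stage ⇒ R(z)=1+z
  (e.g. R(-1.55)=-0.55000, |R|=0.55000)

Need |R(x)|<1, x<0.
x=-1.55: |R|=0.5500
|R(-1.22)|=0.2200 |R(-0.55)|=0.4500 |R(-0.52)|=0.4800
Bisect:
  x_lo=-2.5709 |R|=1.5709  x_hi=-0.2542 |R|=0.7458
  mid=-1.41254 |R|=0.41254 →hi
  mid=-1.99171 |R|=0.99171 →hi
  mid=-2.28130 |R|=1.28130 →lo
  mid=-2.13651 |R|=1.13651 →lo
  mid=-2.06411 |R|=1.06411 →lo
  mid=-2.02791 |R|=1.02791 →lo
  mid=-2.00981 |R|=1.00981 →lo
  ...
  [-2.00006,-1.99991] ⇒ x*=-2.0000
Stable set (-2.0000, 0).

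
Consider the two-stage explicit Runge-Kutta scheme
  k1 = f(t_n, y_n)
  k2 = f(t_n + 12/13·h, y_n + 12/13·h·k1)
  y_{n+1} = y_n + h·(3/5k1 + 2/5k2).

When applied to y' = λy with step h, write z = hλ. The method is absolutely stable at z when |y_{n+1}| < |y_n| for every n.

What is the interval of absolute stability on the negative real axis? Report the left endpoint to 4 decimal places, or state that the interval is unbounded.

Set f=λy, z=hλ:
  k1=λy_n ⇒ h·k1=z·y_n;  k2=λ(1+12/13z)y_n ⇒ h·k2=z(1+12/13z)y_n
  y_{n+1}/y_n = 1 + 3/5z + 2/5z(1+12/13z) = 1 + z + 24/65z²
  ⇒ R(z) = 1 + z + 24/65z².

Need |R(x)|<1, x<0.
x=-1.55: |R|=0.3371
R=1: x+24/65x²=0 ⇒ x=−65/24=-2.7083; min R=1−1/(4·24/65)=0.3229>−1
Confirm numerically:
  x=-2.459: |R|=0.77362 <1
  x=-2.434: |R|=0.75345 <1
  x=-2.313: |R|=0.66237 <1
  x=-1.235: |R|=0.32816 <1
  x=-3.142: |R|=1.50311 >1
  x=-2.951: |R|=1.26441 >1
  x=-2.776: |R|=1.06936 >1
So |R|<1 on (-2.7083, 0).

z∈(-2.7083,0).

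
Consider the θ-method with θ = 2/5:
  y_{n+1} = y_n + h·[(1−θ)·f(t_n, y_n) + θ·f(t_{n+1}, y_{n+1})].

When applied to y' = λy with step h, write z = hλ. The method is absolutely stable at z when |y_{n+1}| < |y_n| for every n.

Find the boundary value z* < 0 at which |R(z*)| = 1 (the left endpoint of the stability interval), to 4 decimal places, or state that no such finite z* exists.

z* = -10.0000.

Test eqn y'=λy, z=hλ:
  y_{n+1} = y_n + z·[3/5·y_n + 2/5·y_{n+1}] ⇒ (1 − 2/5z)y_{n+1} = (1 + 3/5z)y_n
  ⇒ R(z) = (1 + 3/5z)/(1 − 2/5z).

Find x<0 with |R(x)|<1.
x=-1.39: |R|=0.1067
R=−1: 1+3/5x = −1+2/5x ⇒ -1/5x=2 ⇒ x=2/(-1/5)=-10.0000
Confirm numerically:
  x=-9.286: |R|=0.96971 <1
  x=-7.513: |R|=0.87581 <1
  x=-7.295: |R|=0.86192 <1
  x=-10.465: |R|=1.01793 >1
  x=-10.289: |R|=1.01130 >1
  x=-10.252: |R|=1.00988 >1
Interval (-10.0000, 0).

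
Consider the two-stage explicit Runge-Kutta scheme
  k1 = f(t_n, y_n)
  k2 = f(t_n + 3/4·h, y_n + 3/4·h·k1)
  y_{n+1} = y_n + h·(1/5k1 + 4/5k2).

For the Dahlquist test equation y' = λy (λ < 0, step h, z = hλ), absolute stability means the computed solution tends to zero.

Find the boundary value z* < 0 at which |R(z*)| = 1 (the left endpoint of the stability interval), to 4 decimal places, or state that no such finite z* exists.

Set f=λy, z=hλ:
  k1=λy_n ⇒ h·k1=z·y_n;  k2=λ(1+3/4z)y_n ⇒ h·k2=z(1+3/4z)y_n
  y_{n+1}/y_n = 1 + 1/5z + 4/5z(1+3/4z) = 1 + z + 3/5z²
  so R(z) = 1 + z + 3/5z².

Find x<0 with |R(x)|<1.
x=-0.93: |R|=0.5889
R=1: x+3/5x²=0 ⇒ x=−5/3=-1.6667; min R=1−1/(4·3/5)=0.5833>−1
Confirm numerically:
  x=-1.169: |R|=0.65094 <1
  x=-0.909: |R|=0.58677 <1
  x=-0.814: |R|=0.58356 <1
  x=-2.256: |R|=1.79772 >1
  x=-2.220: |R|=1.73704 >1
So |R|<1 on (-1.6667, 0).

left endpoint -1.6667.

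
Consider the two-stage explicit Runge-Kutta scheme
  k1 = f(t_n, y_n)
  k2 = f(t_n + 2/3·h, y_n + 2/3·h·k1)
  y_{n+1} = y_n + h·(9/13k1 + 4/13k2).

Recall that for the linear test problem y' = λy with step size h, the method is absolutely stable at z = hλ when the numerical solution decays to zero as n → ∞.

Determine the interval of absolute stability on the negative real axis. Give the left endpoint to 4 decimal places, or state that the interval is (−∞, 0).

Test eqn y'=λy, z=hλ:
  k1=λy_n ⇒ h·k1=z·y_n;  k2=λ(1+2/3z)y_n ⇒ h·k2=z(1+2/3z)y_n
  y_{n+1}/y_n = 1 + 9/13z + 4/13z(1+2/3z) = 1 + z + 8/39z²
  so R(z) = 1 + z + 8/39z².

Need |R(x)|<1, x<0.
x=-0.31: |R|=0.7097
R=1: x+8/39x²=0 ⇒ x=−39/8=-4.8750; min R=1−1/(4·8/39)=-0.2188>−1
Confirm numerically:
  x=-3.543: |R|=0.03194 <1
  x=-2.859: |R|=0.18231 <1
  x=-2.681: |R|=0.20659 <1
  x=-5.175: |R|=1.31846 >1
  x=-4.917: |R|=1.04236 >1
So |R|<1 on (-4.8750, 0).

z∈(-4.8750,0).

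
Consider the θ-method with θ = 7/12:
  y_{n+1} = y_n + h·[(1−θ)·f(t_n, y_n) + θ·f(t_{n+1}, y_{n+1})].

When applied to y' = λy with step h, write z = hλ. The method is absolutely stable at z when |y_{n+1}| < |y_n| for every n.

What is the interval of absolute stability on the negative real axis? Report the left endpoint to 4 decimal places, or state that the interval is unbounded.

unbounded; (−∞, 0).

Set f=λy, z=hλ:
  y_{n+1} = y_n + z·[5/12·y_n + 7/12·y_{n+1}] ⇒ (1 − 7/12z)y_{n+1} = (1 + 5/12z)y_n
  Hence R(z) = (1 + 5/12z)/(1 − 7/12z).

Solve |R(x)|<1 on ℝ⁻.
x=-1.46: |R|=0.2115
x=-2: |R|=0.0769
x=-10: |R|=0.4634
x=-100: |R|=0.6854
θ=7/12≥1/2 ⇒ |1+5/12x|<|1−7/12x| ∀x<0 ⇒ unbounded interval.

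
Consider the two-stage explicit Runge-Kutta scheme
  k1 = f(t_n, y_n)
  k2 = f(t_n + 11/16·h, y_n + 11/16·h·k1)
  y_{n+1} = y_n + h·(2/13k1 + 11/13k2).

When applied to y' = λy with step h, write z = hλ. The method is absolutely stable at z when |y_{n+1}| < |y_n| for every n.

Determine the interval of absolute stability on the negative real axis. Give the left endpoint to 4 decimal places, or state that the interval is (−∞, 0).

Test eqn y'=λy, z=hλ:
  k1=λy_n ⇒ h·k1=z·y_n;  k2=λ(1+11/16z)y_n ⇒ h·k2=z(1+11/16z)y_n
  y_{n+1}/y_n = 1 + 2/13z + 11/13z(1+11/16z) = 1 + z + 121/208z²
  so R(z) = 1 + z + 121/208z².

Find x<0 with |R(x)|<1.
x=-1.62: |R|=0.9067
R=1: x+121/208x²=0 ⇒ x=−208/121=-1.7190; min R=1−1/(4·121/208)=0.5702>−1
Confirm numerically:
  x=-1.593: |R|=0.88323 <1
  x=-0.956: |R|=0.57566 <1
  x=-0.703: |R|=0.58450 <1
  x=-1.886: |R|=1.18321 >1
  x=-1.754: |R|=1.03570 >1
Interval (-1.7190, 0).

(-1.7190, 0).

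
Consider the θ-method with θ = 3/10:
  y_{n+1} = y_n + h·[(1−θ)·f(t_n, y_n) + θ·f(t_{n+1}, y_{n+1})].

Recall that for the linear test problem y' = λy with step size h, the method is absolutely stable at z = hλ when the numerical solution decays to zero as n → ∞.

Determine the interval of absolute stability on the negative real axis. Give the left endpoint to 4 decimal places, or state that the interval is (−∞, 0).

On y'=λy, z=hλ:
  y_{n+1} = y_n + z·[7/10·y_n + 3/10·y_{n+1}] ⇒ (1 − 3/10z)y_{n+1} = (1 + 7/10z)y_n
  ⇒ R(z) = (1 + 7/10z)/(1 − 3/10z).

Solve |R(x)|<1 on ℝ⁻.
x=-0.93: |R|=0.2729
R=−1: 1+7/10x = −1+3/10x ⇒ -2/5x=2 ⇒ x=2/(-2/5)=-5.0000
Confirm numerically:
  x=-3.850: |R|=0.78654 <1
  x=-3.724: |R|=0.75893 <1
  x=-3.436: |R|=0.69194 <1
  x=-5.553: |R|=1.08297 >1
  x=-5.037: |R|=1.00589 >1
So |R|<1 on (-5.0000, 0).

z∈(-5.0000,0).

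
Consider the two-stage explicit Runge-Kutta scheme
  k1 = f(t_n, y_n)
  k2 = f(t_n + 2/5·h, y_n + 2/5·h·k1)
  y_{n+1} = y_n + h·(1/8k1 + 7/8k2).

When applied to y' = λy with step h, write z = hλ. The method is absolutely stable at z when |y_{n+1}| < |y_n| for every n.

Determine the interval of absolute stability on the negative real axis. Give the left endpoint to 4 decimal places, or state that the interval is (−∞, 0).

On y'=λy, z=hλ:
  k1=λy_n ⇒ h·k1=z·y_n;  k2=λ(1+2/5z)y_n ⇒ h·k2=z(1+2/5z)y_n
  y_{n+1}/y_n = 1 + 1/8z + 7/8z(1+2/5z) = 1 + z + 7/20z²
  ⇒ R(z) = 1 + z + 7/20z².

Find x<0 with |R(x)|<1.
x=-1.3: |R|=0.2915
R=1: x+7/20x²=0 ⇒ x=−20/7=-2.8571; min R=1−1/(4·7/20)=0.2857>−1
Confirm numerically:
  x=-2.605: |R|=0.77011 <1
  x=-1.816: |R|=0.33825 <1
  x=-1.618: |R|=0.29827 <1
  x=-3.186: |R|=1.36671 >1
  x=-3.133: |R|=1.30249 >1
So |R|<1 on (-2.8571, 0).

(-2.8571, 0).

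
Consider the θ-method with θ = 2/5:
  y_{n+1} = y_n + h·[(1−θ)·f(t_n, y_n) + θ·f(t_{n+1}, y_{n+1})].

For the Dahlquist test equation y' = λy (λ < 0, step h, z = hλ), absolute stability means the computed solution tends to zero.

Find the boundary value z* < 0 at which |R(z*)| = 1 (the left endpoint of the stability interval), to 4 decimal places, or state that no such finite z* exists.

Set f=λy, z=hλ:
  y_{n+1} = y_n + z·[3/5·y_n + 2/5·y_{n+1}] ⇒ (1 − 2/5z)y_{n+1} = (1 + 3/5z)y_n
  so R(z) = (1 + 3/5z)/(1 − 2/5z).

Boundary: |R(x)|=1, x<0.
x=-0.36: |R|=0.6853
R=−1: 1+3/5x = −1+2/5x ⇒ -1/5x=2 ⇒ x=2/(-1/5)=-10.0000
Confirm numerically:
  x=-8.938: |R|=0.95358 <1
  x=-5.335: |R|=0.70230 <1
  x=-4.447: |R|=0.60033 <1
  x=-10.574: |R|=1.02195 >1
  x=-10.497: |R|=1.01912 >1
  x=-10.444: |R|=1.01715 >1
Stable set (-10.0000, 0).

left endpoint -10.0000.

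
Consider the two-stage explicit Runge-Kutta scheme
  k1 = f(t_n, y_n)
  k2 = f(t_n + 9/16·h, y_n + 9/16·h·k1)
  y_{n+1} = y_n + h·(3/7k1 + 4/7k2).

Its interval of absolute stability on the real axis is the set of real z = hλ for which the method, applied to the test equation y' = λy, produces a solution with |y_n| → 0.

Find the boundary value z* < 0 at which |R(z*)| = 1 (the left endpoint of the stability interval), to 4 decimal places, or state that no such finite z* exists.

With y'=λy (z=hλ):
  k1=λy_n ⇒ h·k1=z·y_n;  k2=λ(1+9/16z)y_n ⇒ h·k2=z(1+9/16z)y_n
  y_{n+1}/y_n = 1 + 3/7z + 4/7z(1+9/16z) = 1 + z + 9/28z²
  ⇒ R(z) = 1 + z + 9/28z².

Solve |R(x)|<1 on ℝ⁻.
x=-1.02: |R|=0.3144
R=1: x+9/28x²=0 ⇒ x=−28/9=-3.1111; min R=1−1/(4·9/28)=0.2222>−1
Confirm numerically:
  x=-2.253: |R|=0.37857 <1
  x=-1.798: |R|=0.24112 <1
  x=-1.715: |R|=0.23039 <1
  x=-3.578: |R|=1.53696 >1
  x=-3.239: |R|=1.13315 >1
  x=-3.208: |R|=1.09991 >1
So |R|<1 on (-3.1111, 0).

left endpoint -3.1111.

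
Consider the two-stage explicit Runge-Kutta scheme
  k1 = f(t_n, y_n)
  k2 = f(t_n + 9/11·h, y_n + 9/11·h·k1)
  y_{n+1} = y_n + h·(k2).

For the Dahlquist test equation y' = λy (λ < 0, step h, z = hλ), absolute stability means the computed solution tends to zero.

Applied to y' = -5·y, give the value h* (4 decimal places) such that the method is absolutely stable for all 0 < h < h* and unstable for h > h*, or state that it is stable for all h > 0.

(-1.2222,0); λ=-5 ⇒ h* = (11/9)/5 = 0.2444.

Set f=λy, z=hλ:
  k1=λy_n ⇒ h·k1=z·y_n;  k2=λ(1+9/11z)y_n ⇒ h·k2=z(1+9/11z)y_n
  y_{n+1}/y_n = 1 + z(1+9/11z) = 1 + z + 9/11z²
  R(z) = 1 + z + 9/11z².

Find x<0 with |R(x)|<1.
x=-1.11: |R|=0.8981
R=1: x+9/11x²=0 ⇒ x=−11/9=-1.2222; min R=1−1/(4·9/11)=0.6944>−1
Confirm numerically:
  x=-1.165: |R|=0.94546 <1
  x=-0.731: |R|=0.70620 <1
  x=-0.685: |R|=0.69891 <1
  x=-0.586: |R|=0.69496 <1
  x=-1.734: |R|=1.72607 >1
  x=-1.600: |R|=1.49455 >1
  x=-1.409: |R|=1.21532 >1
So |R|<1 on (-1.2222, 0).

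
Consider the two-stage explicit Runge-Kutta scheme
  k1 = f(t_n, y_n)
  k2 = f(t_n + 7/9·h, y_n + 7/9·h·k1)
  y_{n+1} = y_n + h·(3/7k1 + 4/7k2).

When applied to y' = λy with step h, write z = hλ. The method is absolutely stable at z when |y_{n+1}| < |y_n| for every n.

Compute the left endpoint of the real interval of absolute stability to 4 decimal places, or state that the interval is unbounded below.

left endpoint -2.2500.

On y'=λy, z=hλ:
  k1=λy_n ⇒ h·k1=z·y_n;  k2=λ(1+7/9z)y_n ⇒ h·k2=z(1+7/9z)y_n
  y_{n+1}/y_n = 1 + 3/7z + 4/7z(1+7/9z) = 1 + z + 4/9z²
  ⇒ R(z) = 1 + z + 4/9z².

Boundary: |R(x)|=1, x<0.
x=-1.57: |R|=0.5255
R=1: x+4/9x²=0 ⇒ x=−9/4=-2.2500; min R=1−1/(4·4/9)=0.4375>−1
Confirm numerically:
  x=-2.182: |R|=0.93406 <1
  x=-1.342: |R|=0.45843 <1
  x=-1.132: |R|=0.43752 <1
  x=-2.648: |R|=1.46840 >1
  x=-2.531: |R|=1.31609 >1
Interval (-2.2500, 0).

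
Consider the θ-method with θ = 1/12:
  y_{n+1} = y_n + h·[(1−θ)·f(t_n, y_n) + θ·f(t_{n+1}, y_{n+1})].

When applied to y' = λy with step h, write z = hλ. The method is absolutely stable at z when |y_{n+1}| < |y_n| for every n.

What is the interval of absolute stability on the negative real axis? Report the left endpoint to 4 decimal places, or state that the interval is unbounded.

On y'=λy, z=hλ:
  y_{n+1} = y_n + z·[11/12·y_n + 1/12·y_{n+1}] ⇒ (1 − 1/12z)y_{n+1} = (1 + 11/12z)y_n
  R(z) = (1 + 11/12z)/(1 − 1/12z).

Find x<0 with |R(x)|<1.
x=-1.79: |R|=0.5577
R=−1: 1+11/12x = −1+1/12x ⇒ -5/6x=2 ⇒ x=2/(-5/6)=-2.4000
Confirm numerically:
  x=-2.285: |R|=0.91950 <1
  x=-1.758: |R|=0.53336 <1
  x=-1.591: |R|=0.40475 <1
  x=-1.492: |R|=0.32701 <1
  x=-2.949: |R|=1.36725 >1
  x=-2.789: |R|=1.26303 >1
  x=-2.655: |R|=1.17400 >1
So |R|<1 on (-2.4000, 0).

z∈(-2.4000,0).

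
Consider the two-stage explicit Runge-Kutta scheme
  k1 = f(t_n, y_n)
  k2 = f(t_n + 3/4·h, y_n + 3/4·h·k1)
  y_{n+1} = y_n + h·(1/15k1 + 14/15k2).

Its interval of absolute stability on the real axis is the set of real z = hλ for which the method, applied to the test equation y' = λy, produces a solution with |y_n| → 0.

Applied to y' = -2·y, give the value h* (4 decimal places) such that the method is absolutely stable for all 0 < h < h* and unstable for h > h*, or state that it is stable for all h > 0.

(-1.4286,0); λ=-2 ⇒ h* = (10/7)/2 = 0.7143.

Test eqn y'=λy, z=hλ:
  k1=λy_n ⇒ h·k1=z·y_n;  k2=λ(1+3/4z)y_n ⇒ h·k2=z(1+3/4z)y_n
  y_{n+1}/y_n = 1 + 1/15z + 14/15z(1+3/4z) = 1 + z + 7/10z²
  R(z) = 1 + z + 7/10z².

Solve |R(x)|<1 on ℝ⁻.
x=-0.35: |R|=0.7358
R=1: x+7/10x²=0 ⇒ x=−10/7=-1.4286; min R=1−1/(4·7/10)=0.6429>−1
Confirm numerically:
  x=-1.242: |R|=0.83779 <1
  x=-1.168: |R|=0.78696 <1
  x=-1.022: |R|=0.70914 <1
  x=-1.016: |R|=0.70658 <1
  x=-1.497: |R|=1.07171 >1
  x=-1.465: |R|=1.03736 >1
Interval (-1.4286, 0).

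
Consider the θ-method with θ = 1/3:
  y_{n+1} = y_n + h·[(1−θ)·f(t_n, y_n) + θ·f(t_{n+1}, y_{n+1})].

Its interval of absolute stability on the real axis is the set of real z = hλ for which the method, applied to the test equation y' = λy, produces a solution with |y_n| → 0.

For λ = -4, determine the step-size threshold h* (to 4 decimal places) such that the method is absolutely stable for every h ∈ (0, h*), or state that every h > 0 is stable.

On y'=λy, z=hλ:
  y_{n+1} = y_n + z·[2/3·y_n + 1/3·y_{n+1}] ⇒ (1 − 1/3z)y_{n+1} = (1 + 2/3z)y_n
  so R(z) = (1 + 2/3z)/(1 − 1/3z).

Need |R(x)|<1, x<0.
x=-1.15: |R|=0.1687
R=−1: 1+2/3x = −1+1/3x ⇒ -1/3x=2 ⇒ x=2/(-1/3)=-6.0000
Confirm numerically:
  x=-5.802: |R|=0.97751 <1
  x=-5.229: |R|=0.90631 <1
  x=-2.692: |R|=0.41883 <1
  x=-2.432: |R|=0.34315 <1
  x=-6.438: |R|=1.04641 >1
  x=-6.350: |R|=1.03743 >1
  x=-6.173: |R|=1.01886 >1
Interval (-6.0000, 0).

(-6.0000,0); λ=-4 ⇒ h* = (6)/4 = 1.5000.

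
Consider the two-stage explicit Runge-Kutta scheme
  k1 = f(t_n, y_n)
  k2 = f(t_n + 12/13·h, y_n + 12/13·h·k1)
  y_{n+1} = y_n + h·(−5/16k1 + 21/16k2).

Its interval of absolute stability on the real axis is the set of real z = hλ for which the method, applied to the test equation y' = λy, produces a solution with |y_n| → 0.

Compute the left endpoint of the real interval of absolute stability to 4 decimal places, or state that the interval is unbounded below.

Set f=λy, z=hλ:
  k1=λy_n ⇒ h·k1=z·y_n;  k2=λ(1+12/13z)y_n ⇒ h·k2=z(1+12/13z)y_n
  y_{n+1}/y_n = 1 − 5/16z + 21/16z(1+12/13z) = 1 + z + 63/52z²
  R(z) = 1 + z + 63/52z².

Need |R(x)|<1, x<0.
x=-0.31: |R|=0.8064
R=1: x+63/52x²=0 ⇒ x=−52/63=-0.8254; min R=1−1/(4·63/52)=0.7937>−1
Confirm numerically:
  x=-0.798: |R|=0.97351 <1
  x=-0.670: |R|=0.87386 <1
  x=-0.648: |R|=0.86073 <1
  x=-0.342: |R|=0.79971 <1
  x=-1.018: |R|=1.23755 >1
  x=-1.003: |R|=1.21582 >1
Interval (-0.8254, 0).

z* = -0.8254.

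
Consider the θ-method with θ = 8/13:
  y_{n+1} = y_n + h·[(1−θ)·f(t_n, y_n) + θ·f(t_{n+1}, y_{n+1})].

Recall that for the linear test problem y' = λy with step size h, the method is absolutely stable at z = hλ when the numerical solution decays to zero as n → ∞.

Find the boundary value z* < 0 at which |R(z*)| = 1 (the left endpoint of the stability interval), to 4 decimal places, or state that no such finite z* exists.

(−∞, 0) — no finite endpoint.

Set f=λy, z=hλ:
  y_{n+1} = y_n + z·[5/13·y_n + 8/13·y_{n+1}] ⇒ (1 − 8/13z)y_{n+1} = (1 + 5/13z)y_n
  Hence R(z) = (1 + 5/13z)/(1 − 8/13z).

Solve |R(x)|<1 on ℝ⁻.
x=-1.14: |R|=0.3300
x=-2: |R|=0.1034
x=-10: |R|=0.3978
x=-100: |R|=0.5990
θ=8/13≥1/2 ⇒ |1+5/13x|<|1−8/13x| ∀x<0 ⇒ interval (−∞,0).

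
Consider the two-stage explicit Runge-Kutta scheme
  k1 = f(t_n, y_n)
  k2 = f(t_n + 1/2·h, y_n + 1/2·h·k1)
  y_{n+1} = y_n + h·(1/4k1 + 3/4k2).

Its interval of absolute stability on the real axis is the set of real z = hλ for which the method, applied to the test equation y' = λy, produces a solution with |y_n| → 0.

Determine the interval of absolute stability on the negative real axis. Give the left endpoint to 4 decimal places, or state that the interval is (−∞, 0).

With y'=λy (z=hλ):
  k1=λy_n ⇒ h·k1=z·y_n;  k2=λ(1+1/2z)y_n ⇒ h·k2=z(1+1/2z)y_n
  y_{n+1}/y_n = 1 + 1/4z + 3/4z(1+1/2z) = 1 + z + 3/8z²
  Hence R(z) = 1 + z + 3/8z².

Boundary: |R(x)|=1, x<0.
x=-0.45: |R|=0.6259
R=1: x+3/8x²=0 ⇒ x=−8/3=-2.6667; min R=1−1/(4·3/8)=0.3333>−1
Confirm numerically:
  x=-2.499: |R|=0.84288 <1
  x=-2.142: |R|=0.57856 <1
  x=-1.950: |R|=0.47594 <1
  x=-1.697: |R|=0.38293 <1
  x=-3.148: |R|=1.56821 >1
  x=-3.026: |R|=1.40775 >1
  x=-2.973: |R|=1.34152 >1
So |R|<1 on (-2.6667, 0).

(-2.6667, 0).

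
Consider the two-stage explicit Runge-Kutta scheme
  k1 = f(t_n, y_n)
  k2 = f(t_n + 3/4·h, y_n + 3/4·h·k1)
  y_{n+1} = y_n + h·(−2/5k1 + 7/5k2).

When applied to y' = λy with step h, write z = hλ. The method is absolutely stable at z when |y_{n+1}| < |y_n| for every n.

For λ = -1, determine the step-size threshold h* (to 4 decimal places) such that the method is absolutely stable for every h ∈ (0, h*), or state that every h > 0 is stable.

(-0.9524,0); λ=-1 ⇒ h* = (20/21)/1 = 0.9524.

With y'=λy (z=hλ):
  k1=λy_n ⇒ h·k1=z·y_n;  k2=λ(1+3/4z)y_n ⇒ h·k2=z(1+3/4z)y_n
  y_{n+1}/y_n = 1 − 2/5z + 7/5z(1+3/4z) = 1 + z + 21/20z²
  Hence R(z) = 1 + z + 21/20z².

Need |R(x)|<1, x<0.
x=-0.79: |R|=0.8653
R=1: x+21/20x²=0 ⇒ x=−20/21=-0.9524; min R=1−1/(4·21/20)=0.7619>−1
Confirm numerically:
  x=-0.932: |R|=0.98006 <1
  x=-0.634: |R|=0.78805 <1
  x=-0.413: |R|=0.76610 <1
  x=-0.385: |R|=0.77064 <1
  x=-1.498: |R|=1.85820 >1
  x=-1.172: |R|=1.27026 >1
Interval (-0.9524, 0).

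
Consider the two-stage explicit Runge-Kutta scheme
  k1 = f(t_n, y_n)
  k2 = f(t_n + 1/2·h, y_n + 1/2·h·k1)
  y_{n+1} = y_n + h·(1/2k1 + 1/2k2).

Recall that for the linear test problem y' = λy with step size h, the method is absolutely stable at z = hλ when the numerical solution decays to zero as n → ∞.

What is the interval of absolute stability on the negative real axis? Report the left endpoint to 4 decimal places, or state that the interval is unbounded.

Test eqn y'=λy, z=hλ:
  k1=λy_n ⇒ h·k1=z·y_n;  k2=λ(1+1/2z)y_n ⇒ h·k2=z(1+1/2z)y_n
  y_{n+1}/y_n = 1 + 1/2z + 1/2z(1+1/2z) = 1 + z + 1/4z²
  so R(z) = 1 + z + 1/4z².

Need |R(x)|<1, x<0.
x=-1.12: |R|=0.1936
R=1: x+1/4x²=0 ⇒ x=−4=-4.0000; min R=1−1/(4·1/4)=0.0000>−1
Confirm numerically:
  x=-2.679: |R|=0.11526 <1
  x=-2.635: |R|=0.10081 <1
  x=-1.615: |R|=0.03706 <1
  x=-4.493: |R|=1.55376 >1
  x=-4.417: |R|=1.46047 >1
Interval (-4.0000, 0).

z∈(-4.0000,0).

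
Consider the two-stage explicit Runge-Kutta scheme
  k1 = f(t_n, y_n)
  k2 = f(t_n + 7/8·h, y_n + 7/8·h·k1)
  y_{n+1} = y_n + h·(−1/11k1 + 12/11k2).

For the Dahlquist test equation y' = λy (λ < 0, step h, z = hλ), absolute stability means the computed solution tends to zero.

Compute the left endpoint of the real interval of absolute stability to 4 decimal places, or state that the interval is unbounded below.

left endpoint -1.0476.

On y'=λy, z=hλ:
  k1=λy_n ⇒ h·k1=z·y_n;  k2=λ(1+7/8z)y_n ⇒ h·k2=z(1+7/8z)y_n
  y_{n+1}/y_n = 1 − 1/11z + 12/11z(1+7/8z) = 1 + z + 21/22z²
  Hence R(z) = 1 + z + 21/22z².

Solve |R(x)|<1 on ℝ⁻.
x=-1.72: |R|=2.1039
R=1: x+21/22x²=0 ⇒ x=−22/21=-1.0476; min R=1−1/(4·21/22)=0.7381>−1
Confirm numerically:
  x=-0.876: |R|=0.85650 <1
  x=-0.756: |R|=0.78956 <1
  x=-0.437: |R|=0.74529 <1
  x=-1.528: |R|=1.70066 >1
  x=-1.282: |R|=1.28682 >1
So |R|<1 on (-1.0476, 0).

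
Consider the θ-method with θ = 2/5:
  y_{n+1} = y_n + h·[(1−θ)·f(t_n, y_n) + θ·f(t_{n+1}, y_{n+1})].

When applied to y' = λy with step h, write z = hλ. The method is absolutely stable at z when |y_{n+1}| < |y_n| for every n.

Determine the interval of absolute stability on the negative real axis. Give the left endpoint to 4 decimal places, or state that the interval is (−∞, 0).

(-10.0000, 0).

Set f=λy, z=hλ:
  y_{n+1} = y_n + z·[3/5·y_n + 2/5·y_{n+1}] ⇒ (1 − 2/5z)y_{n+1} = (1 + 3/5z)y_n
  Hence R(z) = (1 + 3/5z)/(1 − 2/5z).

Boundary: |R(x)|=1, x<0.
x=-1.06: |R|=0.2556
R=−1: 1+3/5x = −1+2/5x ⇒ -1/5x=2 ⇒ x=2/(-1/5)=-10.0000
Confirm numerically:
  x=-7.907: |R|=0.89944 <1
  x=-6.859: |R|=0.83219 <1
  x=-5.303: |R|=0.69903 <1
  x=-10.576: |R|=1.02203 >1
  x=-10.225: |R|=1.00884 >1
  x=-10.196: |R|=1.00772 >1
Stable set (-10.0000, 0).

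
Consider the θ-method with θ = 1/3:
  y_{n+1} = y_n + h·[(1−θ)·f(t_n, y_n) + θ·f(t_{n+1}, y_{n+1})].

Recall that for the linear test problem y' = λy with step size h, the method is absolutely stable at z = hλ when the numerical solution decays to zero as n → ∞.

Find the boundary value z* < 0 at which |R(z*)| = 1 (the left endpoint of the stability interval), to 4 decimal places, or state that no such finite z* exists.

Set f=λy, z=hλ:
  y_{n+1} = y_n + z·[2/3·y_n + 1/3·y_{n+1}] ⇒ (1 − 1/3z)y_{n+1} = (1 + 2/3z)y_n
  so R(z) = (1 + 2/3z)/(1 − 1/3z).

Need |R(x)|<1, x<0.
x=-1.04: |R|=0.2277
R=−1: 1+2/3x = −1+1/3x ⇒ -1/3x=2 ⇒ x=2/(-1/3)=-6.0000
Confirm numerically:
  x=-5.244: |R|=0.90830 <1
  x=-3.563: |R|=0.62868 <1
  x=-2.622: |R|=0.39915 <1
  x=-2.472: |R|=0.35526 <1
  x=-6.522: |R|=1.05482 >1
  x=-6.292: |R|=1.03142 >1
Stable set (-6.0000, 0).

left endpoint -6.0000.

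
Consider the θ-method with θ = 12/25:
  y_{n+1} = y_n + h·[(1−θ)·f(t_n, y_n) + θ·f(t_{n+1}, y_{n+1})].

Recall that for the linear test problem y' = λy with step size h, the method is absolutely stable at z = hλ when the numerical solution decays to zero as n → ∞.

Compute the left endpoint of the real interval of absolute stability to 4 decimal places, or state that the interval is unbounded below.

Test eqn y'=λy, z=hλ:
  y_{n+1} = y_n + z·[13/25·y_n + 12/25·y_{n+1}] ⇒ (1 − 12/25z)y_{n+1} = (1 + 13/25z)y_n
  Hence R(z) = (1 + 13/25z)/(1 − 12/25z).

Boundary: |R(x)|=1, x<0.
x=-0.85: |R|=0.3963
R=−1: 1+13/25x = −1+12/25x ⇒ -1/25x=2 ⇒ x=2/(-1/25)=-50.0000
Confirm numerically:
  x=-36.118: |R|=0.96972 <1
  x=-31.305: |R|=0.95334 <1
  x=-25.583: |R|=0.92645 <1
  x=-20.293: |R|=0.88937 <1
  x=-50.243: |R|=1.00039 >1
  x=-50.127: |R|=1.00020 >1
Stable set (-50.0000, 0).

z* = -50.0000.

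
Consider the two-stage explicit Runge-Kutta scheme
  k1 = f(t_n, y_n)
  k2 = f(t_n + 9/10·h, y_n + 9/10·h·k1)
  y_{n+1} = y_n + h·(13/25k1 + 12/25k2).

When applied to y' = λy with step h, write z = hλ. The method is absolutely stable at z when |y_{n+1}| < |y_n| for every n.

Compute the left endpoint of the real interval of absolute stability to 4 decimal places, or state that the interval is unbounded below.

Set f=λy, z=hλ:
  k1=λy_n ⇒ h·k1=z·y_n;  k2=λ(1+9/10z)y_n ⇒ h·k2=z(1+9/10z)y_n
  y_{n+1}/y_n = 1 + 13/25z + 12/25z(1+9/10z) = 1 + z + 54/125z²
  ⇒ R(z) = 1 + z + 54/125z².

Solve |R(x)|<1 on ℝ⁻.
x=-0.73: |R|=0.5002
R=1: x+54/125x²=0 ⇒ x=−125/54=-2.3148; min R=1−1/(4·54/125)=0.4213>−1
Confirm numerically:
  x=-1.893: |R|=0.65505 <1
  x=-1.461: |R|=0.46111 <1
  x=-0.974: |R|=0.43583 <1
  x=-0.929: |R|=0.44383 <1
  x=-2.898: |R|=1.73011 >1
  x=-2.778: |R|=1.55587 >1
Interval (-2.3148, 0).

z* = -2.3148.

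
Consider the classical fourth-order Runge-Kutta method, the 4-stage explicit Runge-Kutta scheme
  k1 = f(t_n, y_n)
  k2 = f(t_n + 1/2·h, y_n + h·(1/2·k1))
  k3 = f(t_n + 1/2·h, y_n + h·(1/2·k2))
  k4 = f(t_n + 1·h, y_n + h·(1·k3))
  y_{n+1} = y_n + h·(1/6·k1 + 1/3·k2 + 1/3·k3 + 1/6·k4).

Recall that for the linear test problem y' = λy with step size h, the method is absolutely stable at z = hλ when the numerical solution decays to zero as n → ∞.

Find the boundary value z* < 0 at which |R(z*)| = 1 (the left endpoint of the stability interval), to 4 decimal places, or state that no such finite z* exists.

Test eqn y'=λy, z=hλ:
  order 4, 4-stage ⇒ R(z)=1+z+z^2/2+z^3/6+z^4/24
  (e.g. R(-0.6)=0.54940, |R|=0.54940)

Need |R(x)|<1, x<0.
x=-0.6: |R|=0.5494
|R(-2.82)|=1.0536 |R(-2.3)|=0.4832 |R(-2.02)|=0.3402
Bisect:
  x_lo=-3.4168 |R|=2.4511  x_hi=-0.3741 |R|=0.6880
  mid=-1.89542 |R|=0.30376 →hi
  mid=-2.65610 |R|=0.82206 →hi
  mid=-3.03644 |R|=1.44956 →lo
  mid=-2.84627 |R|=1.09590 →lo
  mid=-2.75119 |R|=0.94979 →hi
  mid=-2.79873 |R|=1.02045 →lo
  mid=-2.77496 |R|=0.98453 →hi
  mid=-2.78685 |R|=1.00234 →lo
  ...
  [-2.78536,-2.78517] ⇒ x*=-2.7853
So |R|<1 on (-2.7853, 0).

z* = -2.7853.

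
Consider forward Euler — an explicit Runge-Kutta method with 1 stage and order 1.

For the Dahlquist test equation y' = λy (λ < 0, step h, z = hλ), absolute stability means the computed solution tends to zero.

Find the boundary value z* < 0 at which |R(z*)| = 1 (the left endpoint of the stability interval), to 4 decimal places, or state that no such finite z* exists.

With y'=λy (z=hλ):
  order 1, 1-stage ⇒ R(z)=1+z
  (e.g. R(-1.14)=-0.14000, |R|=0.14000)

Boundary: |R(x)|=1, x<0.
x=-1.14: |R|=0.1400
|R(-1.84)|=0.8400 |R(-1.34)|=0.3400 |R(-0.69)|=0.3100
Bisect:
  x_lo=-2.4949 |R|=1.4949  x_hi=-0.0717 |R|=0.9283
  mid=-1.28331 |R|=0.28331 →hi
  mid=-1.88910 |R|=0.88910 →hi
  mid=-2.19199 |R|=1.19199 →lo
  mid=-2.04054 |R|=1.04054 →lo
  mid=-1.96482 |R|=0.96482 →hi
  mid=-2.00268 |R|=1.00268 →lo
  mid=-1.98375 |R|=0.98375 →hi
  mid=-1.99322 |R|=0.99322 →hi
  mid=-1.99795 |R|=0.99795 →hi
  ...
  [-2.00002,-1.99987] ⇒ x*=-2.0000
Stable set (-2.0000, 0).

left endpoint -2.0000.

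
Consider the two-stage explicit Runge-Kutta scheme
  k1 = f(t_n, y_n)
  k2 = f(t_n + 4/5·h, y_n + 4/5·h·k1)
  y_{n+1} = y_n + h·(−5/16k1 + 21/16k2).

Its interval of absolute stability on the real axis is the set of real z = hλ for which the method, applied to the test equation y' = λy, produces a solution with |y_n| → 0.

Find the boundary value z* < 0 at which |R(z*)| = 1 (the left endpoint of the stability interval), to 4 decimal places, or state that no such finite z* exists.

With y'=λy (z=hλ):
  k1=λy_n ⇒ h·k1=z·y_n;  k2=λ(1+4/5z)y_n ⇒ h·k2=z(1+4/5z)y_n
  y_{n+1}/y_n = 1 − 5/16z + 21/16z(1+4/5z) = 1 + z + 21/20z²
  so R(z) = 1 + z + 21/20z².

Solve |R(x)|<1 on ℝ⁻.
x=-1.52: |R|=1.9059
R=1: x+21/20x²=0 ⇒ x=−20/21=-0.9524; min R=1−1/(4·21/20)=0.7619>−1
Confirm numerically:
  x=-0.622: |R|=0.78423 <1
  x=-0.611: |R|=0.78099 <1
  x=-0.570: |R|=0.77114 <1
  x=-0.522: |R|=0.76411 <1
  x=-1.407: |R|=1.67163 >1
  x=-1.397: |R|=1.65219 >1
  x=-1.114: |R|=1.18905 >1
So |R|<1 on (-0.9524, 0).

left endpoint -0.9524.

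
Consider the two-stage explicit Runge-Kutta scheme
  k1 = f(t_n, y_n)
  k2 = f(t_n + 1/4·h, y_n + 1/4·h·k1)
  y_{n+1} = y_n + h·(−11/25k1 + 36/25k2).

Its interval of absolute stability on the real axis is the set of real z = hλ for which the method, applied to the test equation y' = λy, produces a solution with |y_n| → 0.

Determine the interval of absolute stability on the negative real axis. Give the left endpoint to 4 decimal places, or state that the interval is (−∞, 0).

Set f=λy, z=hλ:
  k1=λy_n ⇒ h·k1=z·y_n;  k2=λ(1+1/4z)y_n ⇒ h·k2=z(1+1/4z)y_n
  y_{n+1}/y_n = 1 − 11/25z + 36/25z(1+1/4z) = 1 + z + 9/25z²
  so R(z) = 1 + z + 9/25z².

Find x<0 with |R(x)|<1.
x=-0.98: |R|=0.3657
R=1: x+9/25x²=0 ⇒ x=−25/9=-2.7778; min R=1−1/(4·9/25)=0.3056>−1
Confirm numerically:
  x=-2.037: |R|=0.45677 <1
  x=-1.997: |R|=0.43868 <1
  x=-1.932: |R|=0.41174 <1
  x=-1.146: |R|=0.32679 <1
  x=-3.293: |R|=1.61079 >1
  x=-3.076: |R|=1.33024 >1
  x=-2.918: |R|=1.14730 >1
So |R|<1 on (-2.7778, 0).

(-2.7778, 0).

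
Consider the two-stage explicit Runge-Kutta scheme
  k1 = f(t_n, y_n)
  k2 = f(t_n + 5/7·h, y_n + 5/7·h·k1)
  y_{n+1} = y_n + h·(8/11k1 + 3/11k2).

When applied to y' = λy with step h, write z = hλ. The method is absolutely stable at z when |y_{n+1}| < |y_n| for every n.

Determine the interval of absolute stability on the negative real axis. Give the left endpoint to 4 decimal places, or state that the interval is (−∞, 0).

With y'=λy (z=hλ):
  k1=λy_n ⇒ h·k1=z·y_n;  k2=λ(1+5/7z)y_n ⇒ h·k2=z(1+5/7z)y_n
  y_{n+1}/y_n = 1 + 8/11z + 3/11z(1+5/7z) = 1 + z + 15/77z²
  R(z) = 1 + z + 15/77z².

Find x<0 with |R(x)|<1.
x=-0.61: |R|=0.4625
R=1: x+15/77x²=0 ⇒ x=−77/15=-5.1333; min R=1−1/(4·15/77)=-0.2833>−1
Confirm numerically:
  x=-4.297: |R|=0.29992 <1
  x=-2.274: |R|=0.26665 <1
  x=-2.141: |R|=0.24804 <1
  x=-5.668: |R|=1.59036 >1
  x=-5.291: |R|=1.16251 >1
Stable set (-5.1333, 0).

z∈(-5.1333,0).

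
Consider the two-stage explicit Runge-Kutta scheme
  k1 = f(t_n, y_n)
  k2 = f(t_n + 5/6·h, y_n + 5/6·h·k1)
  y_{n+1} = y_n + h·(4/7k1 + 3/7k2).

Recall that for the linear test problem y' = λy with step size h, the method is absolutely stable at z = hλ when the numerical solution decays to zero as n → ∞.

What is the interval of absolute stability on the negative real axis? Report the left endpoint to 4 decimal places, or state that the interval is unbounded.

On y'=λy, z=hλ:
  k1=λy_n ⇒ h·k1=z·y_n;  k2=λ(1+5/6z)y_n ⇒ h·k2=z(1+5/6z)y_n
  y_{n+1}/y_n = 1 + 4/7z + 3/7z(1+5/6z) = 1 + z + 5/14z²
  ⇒ R(z) = 1 + z + 5/14z².

Need |R(x)|<1, x<0.
x=-0.61: |R|=0.5229
R=1: x+5/14x²=0 ⇒ x=−14/5=-2.8000; min R=1−1/(4·5/14)=0.3000>−1
Confirm numerically:
  x=-2.682: |R|=0.88697 <1
  x=-2.392: |R|=0.65145 <1
  x=-2.079: |R|=0.46466 <1
  x=-1.812: |R|=0.36062 <1
  x=-3.273: |R|=1.55290 >1
  x=-2.965: |R|=1.17472 >1
So |R|<1 on (-2.8000, 0).

(-2.8000, 0).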